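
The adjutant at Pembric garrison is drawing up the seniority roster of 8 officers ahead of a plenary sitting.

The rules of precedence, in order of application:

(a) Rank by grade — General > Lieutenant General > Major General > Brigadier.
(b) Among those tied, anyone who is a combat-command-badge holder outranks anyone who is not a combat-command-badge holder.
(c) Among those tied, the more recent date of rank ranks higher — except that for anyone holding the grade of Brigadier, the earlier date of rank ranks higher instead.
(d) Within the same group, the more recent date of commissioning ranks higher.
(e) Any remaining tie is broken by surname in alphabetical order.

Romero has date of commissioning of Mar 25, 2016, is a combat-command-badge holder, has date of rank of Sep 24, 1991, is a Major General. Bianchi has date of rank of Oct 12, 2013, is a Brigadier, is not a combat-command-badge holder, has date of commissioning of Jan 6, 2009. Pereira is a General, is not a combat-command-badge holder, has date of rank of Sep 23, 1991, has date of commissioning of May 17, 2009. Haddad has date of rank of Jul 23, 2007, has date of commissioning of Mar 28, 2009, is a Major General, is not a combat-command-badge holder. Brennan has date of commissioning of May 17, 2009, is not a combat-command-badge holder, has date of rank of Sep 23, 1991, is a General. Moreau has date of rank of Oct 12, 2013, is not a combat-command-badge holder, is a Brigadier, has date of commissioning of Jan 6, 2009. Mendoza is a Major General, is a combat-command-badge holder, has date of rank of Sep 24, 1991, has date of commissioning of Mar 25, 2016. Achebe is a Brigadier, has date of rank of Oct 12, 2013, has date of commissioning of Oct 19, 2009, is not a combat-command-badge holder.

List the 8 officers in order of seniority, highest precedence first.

Brennan, Pereira, Mendoza, Romero, Haddad, Achebe, Bianchi, Moreau

By grade: Brennan and Pereira (General); then Mendoza, Romero and Haddad (Major General); then Achebe, Bianchi and Moreau (Brigadier).
Brennan and Pereira are each not a combat-command-badge holder, so the next rule applies.
Brennan and Pereira both have date of rank Sep 23, 1991, so the next rule applies.
Brennan and Pereira both have date of commissioning May 17, 2009, so the next rule applies.
Among Brennan and Pereira, alphabetically by surname: Brennan before Pereira.
Among Mendoza, Romero and Haddad, a combat-command-badge holder before not a combat-command-badge holder: Mendoza and Romero (a combat-command-badge holder) before Haddad (not a combat-command-badge holder).
Mendoza and Romero both have date of rank Sep 24, 1991, so the next rule applies.
Mendoza and Romero both have date of commissioning Mar 25, 2016, so the next rule applies.
Among Mendoza and Romero, alphabetically by surname: Mendoza before Romero.
Achebe, Bianchi and Moreau are each not a combat-command-badge holder, so the next rule applies.
Achebe, Bianchi and Moreau all have date of rank Oct 12, 2013, so the next rule applies.
Among Achebe, Bianchi and Moreau, by date of commissioning (later first): Achebe (Oct 19, 2009) before Bianchi and Moreau (Jan 6, 2009).
Among Bianchi and Moreau, alphabetically by surname: Bianchi before Moreau.
Full order: Brennan, Pereira, Mendoza, Romero, Haddad, Achebe, Bianchi, Moreau.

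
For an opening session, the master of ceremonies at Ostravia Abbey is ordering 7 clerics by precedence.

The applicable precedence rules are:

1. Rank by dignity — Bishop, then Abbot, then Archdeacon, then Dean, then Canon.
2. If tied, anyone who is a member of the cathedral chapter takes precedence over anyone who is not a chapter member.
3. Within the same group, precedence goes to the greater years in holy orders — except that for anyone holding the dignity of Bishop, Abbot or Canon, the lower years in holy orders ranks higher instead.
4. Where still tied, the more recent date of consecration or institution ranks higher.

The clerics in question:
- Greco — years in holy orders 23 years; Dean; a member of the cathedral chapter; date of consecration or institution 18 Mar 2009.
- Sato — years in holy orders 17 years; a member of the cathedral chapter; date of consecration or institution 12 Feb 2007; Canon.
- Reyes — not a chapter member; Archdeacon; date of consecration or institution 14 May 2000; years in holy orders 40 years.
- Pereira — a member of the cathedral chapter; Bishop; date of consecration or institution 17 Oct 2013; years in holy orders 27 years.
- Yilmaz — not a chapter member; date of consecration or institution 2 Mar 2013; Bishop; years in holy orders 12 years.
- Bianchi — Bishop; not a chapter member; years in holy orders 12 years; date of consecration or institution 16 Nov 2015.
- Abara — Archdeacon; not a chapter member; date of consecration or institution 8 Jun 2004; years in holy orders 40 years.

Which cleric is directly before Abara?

Yilmaz

By dignity: Pereira, Bianchi and Yilmaz (Bishop); then Abara and Reyes (Archdeacon); then Greco (Dean); then Sato (Canon).
Among Pereira, Bianchi and Yilmaz, a member of the cathedral chapter before not a chapter member: Pereira (a member of the cathedral chapter) before Bianchi and Yilmaz (not a chapter member).
Bianchi and Yilmaz both have years in holy orders 12 years, so the next rule applies.
Among Bianchi and Yilmaz, by date of consecration or institution (later first): Bianchi (16 Nov 2015) before Yilmaz (2 Mar 2013).
Abara and Reyes are each not a chapter member, so the next rule applies.
Abara and Reyes both have years in holy orders 40 years, so the next rule applies.
Among Abara and Reyes, by date of consecration or institution (later first): Abara (8 Jun 2004) before Reyes (14 May 2000).
Order: Pereira, Bianchi, Yilmaz, Abara, Reyes, Greco, Sato.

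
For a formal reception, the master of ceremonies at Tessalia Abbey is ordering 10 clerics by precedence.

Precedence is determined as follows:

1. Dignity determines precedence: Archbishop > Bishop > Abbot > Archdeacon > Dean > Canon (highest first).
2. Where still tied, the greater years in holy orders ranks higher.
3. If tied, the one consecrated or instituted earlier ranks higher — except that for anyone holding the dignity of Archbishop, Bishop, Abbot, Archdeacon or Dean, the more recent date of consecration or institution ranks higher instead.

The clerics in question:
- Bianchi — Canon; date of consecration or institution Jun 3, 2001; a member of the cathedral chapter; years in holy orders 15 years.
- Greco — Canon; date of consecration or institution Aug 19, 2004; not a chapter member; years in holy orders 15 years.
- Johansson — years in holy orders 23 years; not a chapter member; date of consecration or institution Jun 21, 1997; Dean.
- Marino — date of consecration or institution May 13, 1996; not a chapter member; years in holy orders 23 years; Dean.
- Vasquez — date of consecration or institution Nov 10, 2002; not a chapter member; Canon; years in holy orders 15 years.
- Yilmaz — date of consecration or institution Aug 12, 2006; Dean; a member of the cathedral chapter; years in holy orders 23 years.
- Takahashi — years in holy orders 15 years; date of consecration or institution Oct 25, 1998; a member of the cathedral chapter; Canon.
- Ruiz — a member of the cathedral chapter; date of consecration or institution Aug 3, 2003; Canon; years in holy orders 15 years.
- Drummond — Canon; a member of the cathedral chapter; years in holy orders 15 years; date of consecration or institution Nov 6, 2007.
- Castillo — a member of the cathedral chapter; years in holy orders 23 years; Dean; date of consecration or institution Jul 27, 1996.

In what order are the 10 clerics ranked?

By dignity: Yilmaz, Johansson, Castillo and Marino (Dean); then Takahashi, Bianchi, Vasquez, Ruiz, Greco and Drummond (Canon).
Yilmaz, Johansson, Castillo and Marino all have years in holy orders 23 years, so the next rule applies.
Among Yilmaz, Johansson, Castillo and Marino, by date of consecration or institution (later first) (reversed rule for this group): Yilmaz (Aug 12, 2006) before Johansson (Jun 21, 1997) before Castillo (Jul 27, 1996) before Marino (May 13, 1996).
Takahashi, Bianchi, Vasquez, Ruiz, Greco and Drummond all have years in holy orders 15 years, so the next rule applies.
Among Takahashi, Bianchi, Vasquez, Ruiz, Greco and Drummond, by date of consecration or institution (earlier first): Takahashi (Oct 25, 1998) before Bianchi (Jun 3, 2001) before Vasquez (Nov 10, 2002) before Ruiz (Aug 3, 2003) before Greco (Aug 19, 2004) before Drummond (Nov 6, 2007).
Full order: Yilmaz, Johansson, Castillo, Marino, Takahashi, Bianchi, Vasquez, Ruiz, Greco, Drummond.

Yilmaz, Johansson, Castillo, Marino, Takahashi, Bianchi, Vasquez, Ruiz, Greco, Drummond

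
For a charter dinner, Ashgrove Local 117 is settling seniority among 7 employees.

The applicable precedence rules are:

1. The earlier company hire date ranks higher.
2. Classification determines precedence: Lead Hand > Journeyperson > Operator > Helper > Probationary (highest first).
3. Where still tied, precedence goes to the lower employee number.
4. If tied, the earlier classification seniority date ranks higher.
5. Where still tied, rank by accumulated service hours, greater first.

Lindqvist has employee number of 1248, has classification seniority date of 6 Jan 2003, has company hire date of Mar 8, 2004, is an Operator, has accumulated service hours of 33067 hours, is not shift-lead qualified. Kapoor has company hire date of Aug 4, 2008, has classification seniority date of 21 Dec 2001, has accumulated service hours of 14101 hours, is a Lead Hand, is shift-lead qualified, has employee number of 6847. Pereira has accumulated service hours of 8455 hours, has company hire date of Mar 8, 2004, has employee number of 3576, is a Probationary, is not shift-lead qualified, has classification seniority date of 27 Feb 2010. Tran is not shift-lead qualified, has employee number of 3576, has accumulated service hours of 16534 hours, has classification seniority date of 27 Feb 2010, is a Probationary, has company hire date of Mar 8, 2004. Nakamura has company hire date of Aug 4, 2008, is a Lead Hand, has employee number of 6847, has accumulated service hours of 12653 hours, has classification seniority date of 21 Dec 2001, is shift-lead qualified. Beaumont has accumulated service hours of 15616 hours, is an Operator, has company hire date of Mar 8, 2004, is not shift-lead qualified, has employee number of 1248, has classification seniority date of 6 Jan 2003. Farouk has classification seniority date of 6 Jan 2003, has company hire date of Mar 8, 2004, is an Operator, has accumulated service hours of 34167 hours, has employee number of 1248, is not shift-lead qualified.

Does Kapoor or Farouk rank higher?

Farouk

By company hire date (earlier first): Farouk, Lindqvist, Beaumont, Tran and Pereira (each Mar 8, 2004); then Kapoor and Nakamura (both Aug 4, 2008).
Among Farouk, Lindqvist, Beaumont, Tran and Pereira, by classification: Farouk, Lindqvist and Beaumont (Operator) before Tran and Pereira (Probationary).
Farouk, Lindqvist and Beaumont all have employee number 1248, so the next rule applies.
Farouk, Lindqvist and Beaumont all have classification seniority date 6 Jan 2003, so the next rule applies.
Among Farouk, Lindqvist and Beaumont, by accumulated service hours (higher first): Farouk (34167 hours) before Lindqvist (33067 hours) before Beaumont (15616 hours).
Tran and Pereira both have employee number 3576, so the next rule applies.
Tran and Pereira both have classification seniority date 27 Feb 2010, so the next rule applies.
Among Tran and Pereira, by accumulated service hours (higher first): Tran (16534 hours) before Pereira (8455 hours).
Kapoor and Nakamura are each Lead Hand, so the next rule applies.
Kapoor and Nakamura both have employee number 6847, so the next rule applies.
Kapoor and Nakamura both have classification seniority date 21 Dec 2001, so the next rule applies.
Among Kapoor and Nakamura, by accumulated service hours (higher first): Kapoor (14101 hours) before Nakamura (12653 hours).
So Farouk takes precedence.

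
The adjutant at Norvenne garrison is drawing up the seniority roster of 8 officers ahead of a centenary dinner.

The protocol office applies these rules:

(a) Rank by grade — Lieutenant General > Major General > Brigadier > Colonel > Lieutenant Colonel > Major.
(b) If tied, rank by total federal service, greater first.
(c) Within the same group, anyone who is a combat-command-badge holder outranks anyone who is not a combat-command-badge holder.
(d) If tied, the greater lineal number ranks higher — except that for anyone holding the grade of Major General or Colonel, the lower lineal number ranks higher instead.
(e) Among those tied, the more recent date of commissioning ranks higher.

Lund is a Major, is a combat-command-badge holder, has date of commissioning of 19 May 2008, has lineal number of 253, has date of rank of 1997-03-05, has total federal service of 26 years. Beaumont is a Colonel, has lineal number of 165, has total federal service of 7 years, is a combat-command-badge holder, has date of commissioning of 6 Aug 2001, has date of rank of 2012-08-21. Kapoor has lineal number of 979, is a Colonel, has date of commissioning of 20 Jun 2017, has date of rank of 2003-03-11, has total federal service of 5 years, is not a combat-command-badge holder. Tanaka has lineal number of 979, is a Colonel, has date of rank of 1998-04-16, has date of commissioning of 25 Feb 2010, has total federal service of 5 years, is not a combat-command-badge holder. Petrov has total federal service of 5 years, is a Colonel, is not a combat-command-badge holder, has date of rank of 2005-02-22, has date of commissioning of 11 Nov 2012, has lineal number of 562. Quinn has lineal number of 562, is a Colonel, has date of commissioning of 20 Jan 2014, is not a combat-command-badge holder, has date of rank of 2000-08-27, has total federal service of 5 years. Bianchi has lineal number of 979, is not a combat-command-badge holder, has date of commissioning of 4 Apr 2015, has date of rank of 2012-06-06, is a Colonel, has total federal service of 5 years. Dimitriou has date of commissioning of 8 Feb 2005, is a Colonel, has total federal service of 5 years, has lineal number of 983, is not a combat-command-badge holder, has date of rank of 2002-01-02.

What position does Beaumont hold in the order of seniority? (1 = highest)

By grade: Beaumont, Quinn, Petrov, Kapoor, Bianchi, Tanaka and Dimitriou (Colonel); then Lund (Major).
Among Beaumont, Quinn, Petrov, Kapoor, Bianchi, Tanaka and Dimitriou, by total federal service (higher first): Beaumont (7 years) before Quinn, Petrov, Kapoor, Bianchi, Tanaka and Dimitriou (5 years).
Quinn, Petrov, Kapoor, Bianchi, Tanaka and Dimitriou are each not a combat-command-badge holder, so the next rule applies.
Among Quinn, Petrov, Kapoor, Bianchi, Tanaka and Dimitriou, by lineal number (lower first) (reversed rule for this group): Quinn and Petrov (562) before Kapoor, Bianchi and Tanaka (979) before Dimitriou (983).
Among Quinn and Petrov, by date of commissioning (later first): Quinn (20 Jan 2014) before Petrov (11 Nov 2012).
Among Kapoor, Bianchi and Tanaka, by date of commissioning (later first): Kapoor (20 Jun 2017) before Bianchi (4 Apr 2015) before Tanaka (25 Feb 2010).
Order: Beaumont, Quinn, Petrov, Kapoor, Bianchi, Tanaka, Dimitriou, Lund. So position 1.

1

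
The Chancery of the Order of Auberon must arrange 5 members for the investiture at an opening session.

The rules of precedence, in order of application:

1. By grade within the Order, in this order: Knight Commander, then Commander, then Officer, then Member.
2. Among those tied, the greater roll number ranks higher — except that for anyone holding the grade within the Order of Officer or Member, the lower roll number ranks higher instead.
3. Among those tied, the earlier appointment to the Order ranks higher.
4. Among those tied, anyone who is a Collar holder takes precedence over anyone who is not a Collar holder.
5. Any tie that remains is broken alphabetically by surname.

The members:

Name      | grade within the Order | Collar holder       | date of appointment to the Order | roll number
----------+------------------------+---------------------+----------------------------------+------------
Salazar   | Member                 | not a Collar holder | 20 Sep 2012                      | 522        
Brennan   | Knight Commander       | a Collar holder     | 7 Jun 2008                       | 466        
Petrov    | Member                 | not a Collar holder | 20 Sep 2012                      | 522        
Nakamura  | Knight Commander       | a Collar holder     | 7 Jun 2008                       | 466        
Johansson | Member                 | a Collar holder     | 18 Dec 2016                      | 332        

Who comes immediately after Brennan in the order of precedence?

By grade within the Order: Brennan and Nakamura (Knight Commander); then Johansson, Petrov and Salazar (Member).
Brennan and Nakamura both have roll number 466, so the next rule applies.
Brennan and Nakamura both have date of appointment to the Order 7 Jun 2008, so the next rule applies.
Brennan and Nakamura are each a Collar holder, so the next rule applies.
Among Brennan and Nakamura, alphabetically by surname: Brennan before Nakamura.
Among Johansson, Petrov and Salazar, by roll number (lower first) (reversed rule for this group): Johansson (332) before Petrov and Salazar (522).
Petrov and Salazar both have date of appointment to the Order 20 Sep 2012, so the next rule applies.
Petrov and Salazar are each not a Collar holder, so the next rule applies.
Among Petrov and Salazar, alphabetically by surname: Petrov before Salazar.
Order: Brennan, Nakamura, Johansson, Petrov, Salazar.

Nakamura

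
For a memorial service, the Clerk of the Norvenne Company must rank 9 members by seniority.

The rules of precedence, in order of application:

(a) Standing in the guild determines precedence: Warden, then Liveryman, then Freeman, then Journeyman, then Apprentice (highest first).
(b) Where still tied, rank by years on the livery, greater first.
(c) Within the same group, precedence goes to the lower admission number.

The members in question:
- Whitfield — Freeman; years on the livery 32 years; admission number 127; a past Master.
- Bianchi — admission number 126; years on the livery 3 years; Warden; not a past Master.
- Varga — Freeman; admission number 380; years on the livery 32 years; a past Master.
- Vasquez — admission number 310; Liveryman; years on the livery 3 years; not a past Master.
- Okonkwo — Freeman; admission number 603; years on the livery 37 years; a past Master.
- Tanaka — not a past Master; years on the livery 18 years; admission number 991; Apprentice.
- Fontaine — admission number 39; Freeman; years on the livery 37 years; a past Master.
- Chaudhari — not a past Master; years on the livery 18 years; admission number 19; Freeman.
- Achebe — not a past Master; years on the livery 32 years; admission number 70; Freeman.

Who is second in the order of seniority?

By standing in the guild: Bianchi (Warden); then Vasquez (Liveryman); then Fontaine, Okonkwo, Achebe, Whitfield, Varga and Chaudhari (Freeman); then Tanaka (Apprentice).
Among Fontaine, Okonkwo, Achebe, Whitfield, Varga and Chaudhari, by years on the livery (higher first): Fontaine and Okonkwo (37 years) before Achebe, Whitfield and Varga (32 years) before Chaudhari (18 years).
Among Fontaine and Okonkwo, by admission number (lower first): Fontaine (39) before Okonkwo (603).
Among Achebe, Whitfield and Varga, by admission number (lower first): Achebe (70) before Whitfield (127) before Varga (380).
Order: Bianchi, Vasquez, Fontaine, Okonkwo, Achebe, Whitfield, Varga, Chaudhari, Tanaka.

Vasquez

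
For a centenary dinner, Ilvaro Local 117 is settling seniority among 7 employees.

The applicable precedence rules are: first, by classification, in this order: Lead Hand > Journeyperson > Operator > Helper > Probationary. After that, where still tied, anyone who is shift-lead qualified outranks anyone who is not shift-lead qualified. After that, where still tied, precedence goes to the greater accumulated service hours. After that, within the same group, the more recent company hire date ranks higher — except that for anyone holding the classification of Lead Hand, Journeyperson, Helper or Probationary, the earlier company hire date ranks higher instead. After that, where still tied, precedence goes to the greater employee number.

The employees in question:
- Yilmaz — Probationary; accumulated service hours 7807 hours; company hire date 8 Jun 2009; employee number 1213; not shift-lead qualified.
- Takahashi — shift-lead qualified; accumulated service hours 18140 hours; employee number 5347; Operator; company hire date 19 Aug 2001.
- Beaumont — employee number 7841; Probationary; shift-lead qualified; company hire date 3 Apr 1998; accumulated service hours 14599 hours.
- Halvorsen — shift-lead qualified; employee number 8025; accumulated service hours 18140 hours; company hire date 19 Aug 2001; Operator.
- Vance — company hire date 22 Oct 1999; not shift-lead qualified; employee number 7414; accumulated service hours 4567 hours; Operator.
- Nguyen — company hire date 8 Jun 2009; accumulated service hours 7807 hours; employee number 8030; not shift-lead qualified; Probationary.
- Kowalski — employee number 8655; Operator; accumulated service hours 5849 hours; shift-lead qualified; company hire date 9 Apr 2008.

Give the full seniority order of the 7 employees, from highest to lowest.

By classification: Halvorsen, Takahashi, Kowalski and Vance (Operator); then Beaumont, Nguyen and Yilmaz (Probationary).
Among Halvorsen, Takahashi, Kowalski and Vance, shift-lead qualified before not shift-lead qualified: Halvorsen, Takahashi and Kowalski (shift-lead qualified) before Vance (not shift-lead qualified).
Among Halvorsen, Takahashi and Kowalski, by accumulated service hours (higher first): Halvorsen and Takahashi (18140 hours) before Kowalski (5849 hours).
Halvorsen and Takahashi both have company hire date 19 Aug 2001, so the next rule applies.
Among Halvorsen and Takahashi, by employee number (higher first): Halvorsen (8025) before Takahashi (5347).
Among Beaumont, Nguyen and Yilmaz, shift-lead qualified before not shift-lead qualified: Beaumont (shift-lead qualified) before Nguyen and Yilmaz (not shift-lead qualified).
Nguyen and Yilmaz both have accumulated service hours 7807 hours, so the next rule applies.
Nguyen and Yilmaz both have company hire date 8 Jun 2009, so the next rule applies.
Among Nguyen and Yilmaz, by employee number (higher first): Nguyen (8030) before Yilmaz (1213).
Full order: Halvorsen, Takahashi, Kowalski, Vance, Beaumont, Nguyen, Yilmaz.

Halvorsen, Takahashi, Kowalski, Vance, Beaumont, Nguyen, Yilmaz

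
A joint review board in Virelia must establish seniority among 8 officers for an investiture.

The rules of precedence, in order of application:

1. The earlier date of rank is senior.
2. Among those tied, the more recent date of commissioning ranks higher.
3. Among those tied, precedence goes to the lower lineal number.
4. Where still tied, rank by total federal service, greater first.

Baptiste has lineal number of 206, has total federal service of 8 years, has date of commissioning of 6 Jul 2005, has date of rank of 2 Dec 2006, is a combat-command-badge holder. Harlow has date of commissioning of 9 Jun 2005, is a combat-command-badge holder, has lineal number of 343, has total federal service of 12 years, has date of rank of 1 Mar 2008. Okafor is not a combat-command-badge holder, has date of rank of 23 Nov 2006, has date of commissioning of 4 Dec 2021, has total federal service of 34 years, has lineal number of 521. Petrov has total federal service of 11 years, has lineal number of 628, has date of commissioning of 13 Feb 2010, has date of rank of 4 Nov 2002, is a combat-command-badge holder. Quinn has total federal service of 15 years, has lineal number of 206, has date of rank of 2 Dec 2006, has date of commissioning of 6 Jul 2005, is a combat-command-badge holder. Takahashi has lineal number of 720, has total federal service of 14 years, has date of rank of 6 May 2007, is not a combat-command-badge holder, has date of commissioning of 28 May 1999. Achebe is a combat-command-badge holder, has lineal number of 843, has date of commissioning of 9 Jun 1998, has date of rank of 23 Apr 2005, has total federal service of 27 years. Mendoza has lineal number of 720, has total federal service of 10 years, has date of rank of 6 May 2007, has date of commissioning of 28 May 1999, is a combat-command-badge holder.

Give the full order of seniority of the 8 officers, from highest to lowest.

Petrov, Achebe, Okafor, Quinn, Baptiste, Takahashi, Mendoza, Harlow

By date of rank (earlier first): Petrov (4 Nov 2002); then Achebe (23 Apr 2005); then Okafor (23 Nov 2006); then Quinn and Baptiste (both 2 Dec 2006); then Takahashi and Mendoza (both 6 May 2007); then Harlow (1 Mar 2008).
Quinn and Baptiste both have date of commissioning 6 Jul 2005, so the next rule applies.
Quinn and Baptiste both have lineal number 206, so the next rule applies.
Among Quinn and Baptiste, by total federal service (higher first): Quinn (15 years) before Baptiste (8 years).
Takahashi and Mendoza both have date of commissioning 28 May 1999, so the next rule applies.
Takahashi and Mendoza both have lineal number 720, so the next rule applies.
Among Takahashi and Mendoza, by total federal service (higher first): Takahashi (14 years) before Mendoza (10 years).
Full order: Petrov, Achebe, Okafor, Quinn, Baptiste, Takahashi, Mendoza, Harlow.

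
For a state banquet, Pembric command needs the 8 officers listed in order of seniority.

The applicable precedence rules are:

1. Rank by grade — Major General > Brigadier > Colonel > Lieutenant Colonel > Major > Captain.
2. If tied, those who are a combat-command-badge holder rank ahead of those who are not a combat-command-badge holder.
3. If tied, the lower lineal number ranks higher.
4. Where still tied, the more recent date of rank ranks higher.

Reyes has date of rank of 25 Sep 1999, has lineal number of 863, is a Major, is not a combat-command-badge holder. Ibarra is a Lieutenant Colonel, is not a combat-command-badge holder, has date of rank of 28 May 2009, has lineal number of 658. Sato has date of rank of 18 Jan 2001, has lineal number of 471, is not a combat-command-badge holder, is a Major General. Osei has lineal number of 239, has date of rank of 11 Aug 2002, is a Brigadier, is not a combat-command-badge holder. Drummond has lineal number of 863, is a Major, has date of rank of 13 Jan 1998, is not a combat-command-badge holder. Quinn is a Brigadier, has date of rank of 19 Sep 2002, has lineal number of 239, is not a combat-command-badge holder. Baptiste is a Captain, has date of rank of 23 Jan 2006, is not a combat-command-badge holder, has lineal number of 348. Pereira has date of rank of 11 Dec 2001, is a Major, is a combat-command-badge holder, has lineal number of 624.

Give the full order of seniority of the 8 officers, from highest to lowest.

By grade: Sato (Major General); then Quinn and Osei (Brigadier); then Ibarra (Lieutenant Colonel); then Pereira, Reyes and Drummond (Major); then Baptiste (Captain).
Quinn and Osei are each not a combat-command-badge holder, so the next rule applies.
Quinn and Osei both have lineal number 239, so the next rule applies.
Among Quinn and Osei, by date of rank (later first): Quinn (19 Sep 2002) before Osei (11 Aug 2002).
Among Pereira, Reyes and Drummond, a combat-command-badge holder before not a combat-command-badge holder: Pereira (a combat-command-badge holder) before Reyes and Drummond (not a combat-command-badge holder).
Reyes and Drummond both have lineal number 863, so the next rule applies.
Among Reyes and Drummond, by date of rank (later first): Reyes (25 Sep 1999) before Drummond (13 Jan 1998).
Full order: Sato, Quinn, Osei, Ibarra, Pereira, Reyes, Drummond, Baptiste.

Sato, Quinn, Osei, Ibarra, Pereira, Reyes, Drummond, Baptiste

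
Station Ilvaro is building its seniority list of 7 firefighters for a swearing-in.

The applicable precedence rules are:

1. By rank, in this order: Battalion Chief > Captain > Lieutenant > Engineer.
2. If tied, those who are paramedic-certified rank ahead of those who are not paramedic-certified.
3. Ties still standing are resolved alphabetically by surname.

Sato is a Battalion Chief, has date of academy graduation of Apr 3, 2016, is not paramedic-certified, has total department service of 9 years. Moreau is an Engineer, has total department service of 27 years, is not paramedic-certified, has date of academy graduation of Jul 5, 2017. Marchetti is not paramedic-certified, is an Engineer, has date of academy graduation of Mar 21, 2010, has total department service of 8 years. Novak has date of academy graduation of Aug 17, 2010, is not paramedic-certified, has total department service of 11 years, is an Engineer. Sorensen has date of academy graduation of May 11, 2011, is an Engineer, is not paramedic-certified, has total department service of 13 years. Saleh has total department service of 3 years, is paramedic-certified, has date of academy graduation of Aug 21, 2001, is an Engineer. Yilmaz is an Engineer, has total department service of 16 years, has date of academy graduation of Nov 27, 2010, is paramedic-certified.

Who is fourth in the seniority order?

By rank: Sato (Battalion Chief); then Saleh, Yilmaz, Marchetti, Moreau, Novak and Sorensen (Engineer).
Among Saleh, Yilmaz, Marchetti, Moreau, Novak and Sorensen, paramedic-certified before not paramedic-certified: Saleh and Yilmaz (paramedic-certified) before Marchetti, Moreau, Novak and Sorensen (not paramedic-certified).
Among Saleh and Yilmaz, alphabetically by surname: Saleh before Yilmaz.
Among Marchetti, Moreau, Novak and Sorensen, alphabetically by surname: Marchetti before Moreau before Novak before Sorensen.
Order: Sato, Saleh, Yilmaz, Marchetti, Moreau, Novak, Sorensen.

Marchetti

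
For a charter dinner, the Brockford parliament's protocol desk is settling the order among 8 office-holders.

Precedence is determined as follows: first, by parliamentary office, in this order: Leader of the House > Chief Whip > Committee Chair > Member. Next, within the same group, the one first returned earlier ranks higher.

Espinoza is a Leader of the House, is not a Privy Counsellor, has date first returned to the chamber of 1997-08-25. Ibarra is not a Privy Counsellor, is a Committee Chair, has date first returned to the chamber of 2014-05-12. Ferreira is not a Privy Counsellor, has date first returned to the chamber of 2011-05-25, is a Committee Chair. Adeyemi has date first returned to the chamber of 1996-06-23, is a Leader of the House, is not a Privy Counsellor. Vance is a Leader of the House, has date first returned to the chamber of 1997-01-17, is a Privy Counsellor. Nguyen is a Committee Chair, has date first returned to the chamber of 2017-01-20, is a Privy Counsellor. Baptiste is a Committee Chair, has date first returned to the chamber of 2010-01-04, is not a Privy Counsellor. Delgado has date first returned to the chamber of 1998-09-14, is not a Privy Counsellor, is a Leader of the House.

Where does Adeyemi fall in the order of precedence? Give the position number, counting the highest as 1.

By parliamentary office: Adeyemi, Vance, Espinoza and Delgado (Leader of the House); then Baptiste, Ferreira, Ibarra and Nguyen (Committee Chair).
Among Adeyemi, Vance, Espinoza and Delgado, by date first returned to the chamber (earlier first): Adeyemi (1996-06-23) before Vance (1997-01-17) before Espinoza (1997-08-25) before Delgado (1998-09-14).
Among Baptiste, Ferreira, Ibarra and Nguyen, by date first returned to the chamber (earlier first): Baptiste (2010-01-04) before Ferreira (2011-05-25) before Ibarra (2014-05-12) before Nguyen (2017-01-20).
Order: Adeyemi, Vance, Espinoza, Delgado, Baptiste, Ferreira, Ibarra, Nguyen. So position 1.

1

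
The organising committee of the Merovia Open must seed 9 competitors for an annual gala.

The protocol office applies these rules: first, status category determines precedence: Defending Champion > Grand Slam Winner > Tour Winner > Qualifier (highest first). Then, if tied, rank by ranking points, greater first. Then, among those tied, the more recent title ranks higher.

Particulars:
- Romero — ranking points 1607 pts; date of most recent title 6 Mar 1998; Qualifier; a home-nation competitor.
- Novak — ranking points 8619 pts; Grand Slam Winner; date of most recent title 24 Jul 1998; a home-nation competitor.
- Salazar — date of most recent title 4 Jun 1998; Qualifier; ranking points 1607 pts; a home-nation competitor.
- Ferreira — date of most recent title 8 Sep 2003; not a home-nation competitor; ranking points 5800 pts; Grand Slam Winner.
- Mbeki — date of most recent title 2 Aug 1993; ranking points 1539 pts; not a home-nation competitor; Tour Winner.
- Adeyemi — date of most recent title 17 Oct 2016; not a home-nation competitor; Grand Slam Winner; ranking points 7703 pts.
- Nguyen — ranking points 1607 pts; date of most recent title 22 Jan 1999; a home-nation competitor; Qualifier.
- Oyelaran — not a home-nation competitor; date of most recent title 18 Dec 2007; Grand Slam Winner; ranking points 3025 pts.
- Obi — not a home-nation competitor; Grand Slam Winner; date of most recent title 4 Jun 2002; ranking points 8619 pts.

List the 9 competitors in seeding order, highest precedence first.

Obi, Novak, Adeyemi, Ferreira, Oyelaran, Mbeki, Nguyen, Salazar, Romero

By status category: Obi, Novak, Adeyemi, Ferreira and Oyelaran (Grand Slam Winner); then Mbeki (Tour Winner); then Nguyen, Salazar and Romero (Qualifier).
Among Obi, Novak, Adeyemi, Ferreira and Oyelaran, by ranking points (higher first): Obi and Novak (8619 pts) before Adeyemi (7703 pts) before Ferreira (5800 pts) before Oyelaran (3025 pts).
Among Obi and Novak, by date of most recent title (later first): Obi (4 Jun 2002) before Novak (24 Jul 1998).
Nguyen, Salazar and Romero all have ranking points 1607 pts, so the next rule applies.
Among Nguyen, Salazar and Romero, by date of most recent title (later first): Nguyen (22 Jan 1999) before Salazar (4 Jun 1998) before Romero (6 Mar 1998).
Full order: Obi, Novak, Adeyemi, Ferreira, Oyelaran, Mbeki, Nguyen, Salazar, Romero.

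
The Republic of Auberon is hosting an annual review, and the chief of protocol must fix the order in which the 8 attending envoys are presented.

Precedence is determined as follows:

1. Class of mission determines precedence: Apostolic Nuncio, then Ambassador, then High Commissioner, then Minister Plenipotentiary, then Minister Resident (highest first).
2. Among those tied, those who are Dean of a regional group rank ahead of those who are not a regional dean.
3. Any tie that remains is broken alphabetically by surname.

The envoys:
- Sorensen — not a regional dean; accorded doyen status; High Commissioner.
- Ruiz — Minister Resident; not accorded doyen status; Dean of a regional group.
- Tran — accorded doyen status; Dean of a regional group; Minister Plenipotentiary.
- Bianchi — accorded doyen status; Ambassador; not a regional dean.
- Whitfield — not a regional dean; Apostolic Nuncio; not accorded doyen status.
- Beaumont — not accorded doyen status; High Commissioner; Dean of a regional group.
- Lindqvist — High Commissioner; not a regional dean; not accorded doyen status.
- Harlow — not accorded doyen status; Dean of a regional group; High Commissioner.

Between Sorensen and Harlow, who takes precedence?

Harlow

By class of mission: Whitfield (Apostolic Nuncio); then Bianchi (Ambassador); then Beaumont, Harlow, Lindqvist and Sorensen (High Commissioner); then Tran (Minister Plenipotentiary); then Ruiz (Minister Resident).
Among Beaumont, Harlow, Lindqvist and Sorensen, Dean of a regional group before not a regional dean: Beaumont and Harlow (Dean of a regional group) before Lindqvist and Sorensen (not a regional dean).
Among Beaumont and Harlow, alphabetically by surname: Beaumont before Harlow.
Among Lindqvist and Sorensen, alphabetically by surname: Lindqvist before Sorensen.
So Harlow takes precedence.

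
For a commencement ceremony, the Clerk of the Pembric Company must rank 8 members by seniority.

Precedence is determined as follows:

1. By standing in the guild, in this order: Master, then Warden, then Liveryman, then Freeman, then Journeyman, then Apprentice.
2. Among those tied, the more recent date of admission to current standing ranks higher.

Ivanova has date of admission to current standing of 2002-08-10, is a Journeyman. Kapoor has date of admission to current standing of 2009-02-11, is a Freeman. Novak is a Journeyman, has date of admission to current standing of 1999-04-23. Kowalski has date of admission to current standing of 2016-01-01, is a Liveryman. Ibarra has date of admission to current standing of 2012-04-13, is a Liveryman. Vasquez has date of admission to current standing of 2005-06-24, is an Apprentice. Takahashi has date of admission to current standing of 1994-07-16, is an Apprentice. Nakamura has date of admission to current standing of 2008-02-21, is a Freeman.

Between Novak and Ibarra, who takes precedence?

By standing in the guild: Kowalski and Ibarra (Liveryman); then Kapoor and Nakamura (Freeman); then Ivanova and Novak (Journeyman); then Vasquez and Takahashi (Apprentice).
Among Kowalski and Ibarra, by date of admission to current standing (later first): Kowalski (2016-01-01) before Ibarra (2012-04-13).
Among Kapoor and Nakamura, by date of admission to current standing (later first): Kapoor (2009-02-11) before Nakamura (2008-02-21).
Among Ivanova and Novak, by date of admission to current standing (later first): Ivanova (2002-08-10) before Novak (1999-04-23).
Among Vasquez and Takahashi, by date of admission to current standing (later first): Vasquez (2005-06-24) before Takahashi (1994-07-16).
So Ibarra takes precedence.

Ibarra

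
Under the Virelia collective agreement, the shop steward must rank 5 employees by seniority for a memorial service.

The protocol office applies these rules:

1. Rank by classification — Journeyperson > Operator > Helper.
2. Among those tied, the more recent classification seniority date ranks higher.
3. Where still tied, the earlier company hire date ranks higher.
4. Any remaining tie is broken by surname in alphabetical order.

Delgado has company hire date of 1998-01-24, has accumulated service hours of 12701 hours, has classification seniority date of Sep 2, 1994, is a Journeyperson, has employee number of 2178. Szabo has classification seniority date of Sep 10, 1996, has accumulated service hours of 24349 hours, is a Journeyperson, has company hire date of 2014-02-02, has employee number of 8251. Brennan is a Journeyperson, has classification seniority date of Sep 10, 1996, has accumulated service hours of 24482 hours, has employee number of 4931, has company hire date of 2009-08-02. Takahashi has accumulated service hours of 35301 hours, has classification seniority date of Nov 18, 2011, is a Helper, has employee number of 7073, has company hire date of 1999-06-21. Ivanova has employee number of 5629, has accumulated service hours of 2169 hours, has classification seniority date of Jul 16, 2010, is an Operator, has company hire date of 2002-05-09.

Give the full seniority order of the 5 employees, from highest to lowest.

By classification: Brennan, Szabo and Delgado (Journeyperson); then Ivanova (Operator); then Takahashi (Helper).
Among Brennan, Szabo and Delgado, by classification seniority date (later first): Brennan and Szabo (Sep 10, 1996) before Delgado (Sep 2, 1994).
Among Brennan and Szabo, by company hire date (earlier first): Brennan (2009-08-02) before Szabo (2014-02-02).
Full order: Brennan, Szabo, Delgado, Ivanova, Takahashi.

Brennan, Szabo, Delgado, Ivanova, Takahashi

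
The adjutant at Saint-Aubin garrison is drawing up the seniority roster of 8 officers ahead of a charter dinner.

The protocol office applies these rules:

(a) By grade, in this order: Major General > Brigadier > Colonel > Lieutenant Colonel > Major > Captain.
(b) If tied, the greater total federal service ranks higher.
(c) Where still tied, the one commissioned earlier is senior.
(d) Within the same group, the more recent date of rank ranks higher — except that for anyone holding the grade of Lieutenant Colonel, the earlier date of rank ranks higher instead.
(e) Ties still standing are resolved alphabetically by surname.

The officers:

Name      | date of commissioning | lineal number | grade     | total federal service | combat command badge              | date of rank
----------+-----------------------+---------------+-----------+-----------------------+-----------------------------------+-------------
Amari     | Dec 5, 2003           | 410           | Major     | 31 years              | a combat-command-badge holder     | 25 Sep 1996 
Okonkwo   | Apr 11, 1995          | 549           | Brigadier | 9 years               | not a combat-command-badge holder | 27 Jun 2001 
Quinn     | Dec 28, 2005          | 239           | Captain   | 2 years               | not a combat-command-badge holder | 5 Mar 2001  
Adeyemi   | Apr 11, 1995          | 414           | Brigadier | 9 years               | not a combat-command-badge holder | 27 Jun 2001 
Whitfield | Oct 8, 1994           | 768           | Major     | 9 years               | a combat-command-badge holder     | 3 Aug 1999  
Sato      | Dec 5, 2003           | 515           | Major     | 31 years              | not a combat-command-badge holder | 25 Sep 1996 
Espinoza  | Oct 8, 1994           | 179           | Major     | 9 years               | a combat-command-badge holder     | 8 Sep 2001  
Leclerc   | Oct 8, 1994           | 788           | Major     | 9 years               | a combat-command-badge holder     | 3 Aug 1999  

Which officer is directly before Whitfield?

Leclerc

By grade: Adeyemi and Okonkwo (Brigadier); then Amari, Sato, Espinoza, Leclerc and Whitfield (Major); then Quinn (Captain).
Adeyemi and Okonkwo both have total federal service 9 years, so the next rule applies.
Adeyemi and Okonkwo both have date of commissioning Apr 11, 1995, so the next rule applies.
Adeyemi and Okonkwo both have date of rank 27 Jun 2001, so the next rule applies.
Among Adeyemi and Okonkwo, alphabetically by surname: Adeyemi before Okonkwo.
Among Amari, Sato, Espinoza, Leclerc and Whitfield, by total federal service (higher first): Amari and Sato (31 years) before Espinoza, Leclerc and Whitfield (9 years).
Amari and Sato both have date of commissioning Dec 5, 2003, so the next rule applies.
Amari and Sato both have date of rank 25 Sep 1996, so the next rule applies.
Among Amari and Sato, alphabetically by surname: Amari before Sato.
Espinoza, Leclerc and Whitfield all have date of commissioning Oct 8, 1994, so the next rule applies.
Among Espinoza, Leclerc and Whitfield, by date of rank (later first): Espinoza (8 Sep 2001) before Leclerc and Whitfield (3 Aug 1999).
Among Leclerc and Whitfield, alphabetically by surname: Leclerc before Whitfield.
Order: Adeyemi, Okonkwo, Amari, Sato, Espinoza, Leclerc, Whitfield, Quinn.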